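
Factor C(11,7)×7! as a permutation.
P(11,7)

Solution: C(11,7)×7! = [11!/(7!(4)!)]×7! = 11!/(4)! = P(11,7) = 1,663,200.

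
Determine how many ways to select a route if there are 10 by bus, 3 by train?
13

Reasoning: By the addition principle: 10 + 3 = 13.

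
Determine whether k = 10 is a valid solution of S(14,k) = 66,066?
No

Solution: S(14,10) = 10·S(13,10) + S(13,9) = 10·39,325 + 359,502 = 752,752, which does not equal 66,066.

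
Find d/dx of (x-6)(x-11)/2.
d/dx[(x-6)(x-11)] = (x-11) + (x-6) = 2x - 17. Dividing by 2 gives (2x - 17)/2.

Answer: (2x - 17)/2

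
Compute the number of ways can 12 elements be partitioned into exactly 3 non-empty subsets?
86,526

This equals S(12,3), the Stirling number of the 2nd kind.
Using the Stirling recurrence: S(n,k) = k·S(n-1,k) + S(n-1,k-1)
S(12,3) = 3·S(11,3) + S(11,2)
         = 3·28501 + 1023
         = 85503 + 1023
         = 86,526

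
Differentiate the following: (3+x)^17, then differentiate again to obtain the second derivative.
First derivative: 17(3+x)^{16}. Second derivative: 17·16·(3+x)^{15} = 272(3+x)^{15}.
Final answer: 272(3+x)^15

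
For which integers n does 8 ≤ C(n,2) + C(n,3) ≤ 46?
4, 5, 6

Solution: C(3,2)+C(3,3)=4; C(4,2)+C(4,3)=10; C(5,2)+C(5,3)=20; C(6,2)+C(6,3)=35; C(7,2)+C(7,3)=56. So valid n = 4, 5, 6.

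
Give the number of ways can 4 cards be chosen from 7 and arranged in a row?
P(7,4) = 7!/(7-4)! = 840.
Final answer: 840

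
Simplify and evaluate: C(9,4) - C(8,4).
56
C(9,4) - C(8,4) = C(8,3) = 56.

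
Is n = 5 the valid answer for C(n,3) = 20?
No

Explanation: C(5,3) = 5·4·3/3! = 60/6 = 10, which does not equal 20.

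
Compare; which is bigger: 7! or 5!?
7!

Solution: 7!=5,040, 5!=120. 7! > 5!.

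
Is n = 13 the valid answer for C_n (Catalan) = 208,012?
No

Reasoning: C_13 = C(26,13)/(13+1) = 10,400,600/14 = 742,900, which does not equal 208,012.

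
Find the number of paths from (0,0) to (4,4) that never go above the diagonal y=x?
14
Counted by the Catalan number C_4: C_4 = C(8,4)/(4+1) = 70/5 = 14.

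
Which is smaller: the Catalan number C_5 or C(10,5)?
C_5

Explanation: C_5 = C(10,5)/(5+1) = 252/6 = 42; C(10,5) = 252.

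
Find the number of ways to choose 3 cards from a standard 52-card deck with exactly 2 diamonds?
3,042

Solution: 13 diamonds and 39 non-diamonds: C(13,2) × C(39,1) = 78 × 39 = 3,042.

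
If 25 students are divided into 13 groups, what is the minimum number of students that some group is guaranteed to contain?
Pigeonhole: ⌈25/13⌉ = 2.
Final answer: 2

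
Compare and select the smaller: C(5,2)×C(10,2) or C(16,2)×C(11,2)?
C(5,2)×C(10,2)

C(5,2)×C(10,2)=450, C(16,2)×C(11,2)=6,600.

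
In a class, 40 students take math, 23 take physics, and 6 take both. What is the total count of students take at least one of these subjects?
57

Working:
|A∪B| = |A|+|B|-|A∩B| = 40+23-6 = 57.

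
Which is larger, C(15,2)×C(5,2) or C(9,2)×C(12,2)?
C(9,2)×C(12,2)

Explanation: C(15,2)×C(5,2)=1,050, C(9,2)×C(12,2)=2,376.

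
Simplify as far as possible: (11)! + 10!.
43,545,600

Working:
(11)! + 10! = (11)·10! + 10! = (11+1)·10! = 12·10! = 43,545,600.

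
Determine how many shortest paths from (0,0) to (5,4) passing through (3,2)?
60

Working:
To (3,2): C(5,3)=10. From there: C(4,2)=6. Total: 60.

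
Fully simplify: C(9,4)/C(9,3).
C(n,k+1)/C(n,k) = (n−k)/(k+1). Here (9−3)/(3+1) = 6/4 = 3/2.
Final answer: 3/2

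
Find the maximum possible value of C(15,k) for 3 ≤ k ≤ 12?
C(15,k) is maximised at the centre of the row: C(15,7) = 6,435.
Final answer: 6,435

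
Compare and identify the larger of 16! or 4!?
16!

16!=20,922,789,888,000, 4!=24. 16! > 4!.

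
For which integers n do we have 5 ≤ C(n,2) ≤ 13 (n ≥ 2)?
4, 5

Solution: C(3,2)=3; C(4,2)=6; C(5,2)=10; C(6,2)=15. So valid n = 4, 5.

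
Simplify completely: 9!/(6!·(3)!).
84

Reasoning: This is C(9,6) = 84.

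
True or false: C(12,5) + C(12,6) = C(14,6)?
False

Explanation: Pascal's identity gives C(13,6) = 1,716, whereas C(14,6) = 3,003.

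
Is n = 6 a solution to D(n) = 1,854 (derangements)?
No
D(6) = (6-1)·[D(5) + D(4)] = 5·[44 + 9] = 265, which does not equal 1,854.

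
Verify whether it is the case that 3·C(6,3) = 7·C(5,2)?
Absorption identity k·C(n,k) = n·C(n-1,k-1). LHS = 3·20 = 60; RHS = 7·10 = 70.

Answer: False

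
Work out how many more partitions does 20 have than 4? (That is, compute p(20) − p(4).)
622
Pentagonal recurrence p(n) = p(n−1) + p(n−2) − p(n−5) − p(n−7) + …: p(20) = p(19) + p(18) − p(15) − p(13) + p(8) + p(5) = 490 + 385 − 176 − 101 + 22 + 7 = 627.
p(4) = p(3) + p(2) = 3 + 2 = 5.
Difference = 627 − 5 = 622.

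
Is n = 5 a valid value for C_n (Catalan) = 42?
Yes

Reasoning: C_5 = C(10,5)/(5+1) = 252/6 = 42, which equals 42.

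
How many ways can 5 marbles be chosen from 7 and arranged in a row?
2,520

P(7,5) = 7!/(7-5)! = 2,520.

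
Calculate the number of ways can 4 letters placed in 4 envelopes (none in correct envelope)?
9

Solution: Using D(n) = (n-1)[D(n-1) + D(n-2)]:
D(4) = (4-1) × [D(3) + D(2)]
      = 3 × [2 + 1]
      = 3 × 3
      = 9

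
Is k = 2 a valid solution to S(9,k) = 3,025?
No
S(9,2) = 2·S(8,2) + S(8,1) = 2·127 + 1 = 255, which does not equal 3,025.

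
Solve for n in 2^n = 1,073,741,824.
1,073,741,824 = 1,024 × 1,024 × 1,024 = 2^10 × 2^10 × 2^10 = 2^30, so n = 30.

Answer: 30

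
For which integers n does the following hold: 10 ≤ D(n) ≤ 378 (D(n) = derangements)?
Using D(n) = (n−1)[D(n−1) + D(n−2)] with D(1)=0, D(2)=1: D(4)=9; D(5)=44; D(6)=265; D(7)=1,854. So valid n = 5, 6.
Final answer: 5, 6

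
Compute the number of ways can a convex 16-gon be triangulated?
2,674,440
Using the Catalan number formula: C_n = C(2n, n) / (n+1)
C_14 = C(28, 14) / (14+1)
     = 40116600 / 15
     = 2,674,440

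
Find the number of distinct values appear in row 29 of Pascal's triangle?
15

Explanation: Row 29 has entries C(29,0)..C(29,29); by symmetry C(29,k)=C(29,29-k), giving 15 distinct values.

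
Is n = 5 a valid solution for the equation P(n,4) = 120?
Yes
P(5,4) = 5·4·3·2 = 120, which equals 120.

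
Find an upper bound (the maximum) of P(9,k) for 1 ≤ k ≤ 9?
P(9,k) increases in k, so maximum at k = 9: 9! = 362,880.

Answer: 362,880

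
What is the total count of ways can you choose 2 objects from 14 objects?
91

C(14,2) = 14! / (2! × (14-2)!)
         = 14! / (2! × 12!)
         = 91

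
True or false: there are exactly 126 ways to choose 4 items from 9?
True
C(9,4) = 126.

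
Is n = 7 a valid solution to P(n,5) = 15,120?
No

Solution: P(7,5) = 7·6·5·4·3 = 2,520, which does not equal 15,120.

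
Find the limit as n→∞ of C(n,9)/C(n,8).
C(n,9)/C(n,8) = (n-8)/9 → ∞ as n → ∞.
Final answer: ∞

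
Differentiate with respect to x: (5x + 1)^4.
20(5x + 1)^3

Working:
Chain rule: 4(5x+1)^{3} × 5 = 20(5x+1)^{3}.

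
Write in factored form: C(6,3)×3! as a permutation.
P(6,3)

C(6,3)×3! = [6!/(3!(3)!)]×3! = 6!/(3)! = P(6,3) = 120.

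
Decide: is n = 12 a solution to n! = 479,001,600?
Yes

Explanation: 12! = 12·11! = 12·39,916,800 = 479,001,600, which equals 479,001,600.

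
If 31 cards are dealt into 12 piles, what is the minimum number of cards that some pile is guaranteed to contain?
Pigeonhole: ⌈31/12⌉ = 3.
Final answer: 3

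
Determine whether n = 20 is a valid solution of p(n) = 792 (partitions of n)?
No

Pentagonal recurrence p(n) = p(n−1) + p(n−2) − p(n−5) − p(n−7) + …: p(20) = p(19) + p(18) − p(15) − p(13) + p(8) + p(5) = 490 + 385 − 176 − 101 + 22 + 7 = 627, which does not equal 792.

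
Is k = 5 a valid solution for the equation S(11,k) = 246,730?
Yes

Explanation: S(11,5) = 5·S(10,5) + S(10,4) = 5·42,525 + 34,105 = 246,730, which equals 246,730.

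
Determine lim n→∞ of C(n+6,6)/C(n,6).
Both numerator and denominator grow as n^6/6! for large n, so the ratio → 1.
Final answer: 1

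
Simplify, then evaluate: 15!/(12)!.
2,730

Working:
This equals 15×14×13 = 2,730.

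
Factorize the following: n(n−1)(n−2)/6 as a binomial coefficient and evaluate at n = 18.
n(n−1)(n−2)/6 = n!/(3!(n−3)!) = C(n,3). At n = 18: C(18,3) = 816.

Answer: C(n,3); C(18,3) = 816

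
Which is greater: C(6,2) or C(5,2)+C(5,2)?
C(5,2)+C(5,2)

Working:
C(6,2)=15; C(5,2)+C(5,2)=10+10=20.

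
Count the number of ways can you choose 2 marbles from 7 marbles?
21
C(7,2) = 7! / (2! × (7-2)!)
         = 7! / (2! × 5!)
         = 21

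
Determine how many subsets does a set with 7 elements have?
128

Each element can be included or excluded: 2^7 = 128.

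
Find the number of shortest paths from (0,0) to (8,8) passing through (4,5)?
4,410

Solution: To (4,5): C(9,4)=126. From there: C(7,4)=35. Total: 4,410.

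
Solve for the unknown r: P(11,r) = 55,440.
5

Explanation: P(11,r) = 11·10·…·(11−r+1), a product of r factors. Multiplying down from 11: 11 = 11; 11·10 = 110; 11·10·9 = 990; 11·10·9·8 = 7,920; 11·10·9·8·7 = 55,440 ✓ (5 factors). So r = 5.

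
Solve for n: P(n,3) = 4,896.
18

Working:
P(n,3) = n(n−1)(n−2) is increasing in n; n(n−1)(n−2) ≈ (n−1)^3 = 4,896 gives n ≈ 18.0. Check: P(16,3) = 3,360, P(17,3) = 4,080, P(18,3) = 4,896 ✓. So n = 18.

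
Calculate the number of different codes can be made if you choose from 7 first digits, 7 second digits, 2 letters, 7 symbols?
By the multiplication principle: 7 × 7 × 2 × 7 = 686.
Final answer: 686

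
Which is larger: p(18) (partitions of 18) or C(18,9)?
Pentagonal recurrence p(n) = p(n−1) + p(n−2) − p(n−5) − p(n−7) + …: p(18) = p(17) + p(16) − p(13) − p(11) + p(6) + p(3) = 297 + 231 − 101 − 56 + 11 + 3 = 385; C(18,9) = 48,620.

Answer: C(18,9)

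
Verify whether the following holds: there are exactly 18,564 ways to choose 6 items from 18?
True

Explanation: C(18,6) = 18,564.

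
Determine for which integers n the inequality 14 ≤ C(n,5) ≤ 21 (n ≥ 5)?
7
C(6,5)=6; C(7,5)=21; C(8,5)=56. So valid n = 7.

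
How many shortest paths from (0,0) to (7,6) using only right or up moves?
Choose 7 rights from 13 moves: C(13,7) = 1,716.
Final answer: 1,716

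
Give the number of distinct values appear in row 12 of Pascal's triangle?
Row 12 has entries C(12,0)..C(12,12); by symmetry C(12,k)=C(12,12-k), giving 7 distinct values.
Final answer: 7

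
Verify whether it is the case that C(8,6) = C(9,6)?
False

Explanation: LHS = C(8,6) = 28; RHS = C(9,6) = 84. 28 ≠ 84, so the statement does not hold.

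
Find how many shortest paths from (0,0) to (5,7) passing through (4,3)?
175

Reasoning: To (4,3): C(7,4)=35. From there: C(5,1)=5. Total: 175.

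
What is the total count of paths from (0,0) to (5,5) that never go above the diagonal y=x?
42

Working:
Counted by the Catalan number C_5: C_5 = C(10,5)/(5+1) = 252/6 = 42.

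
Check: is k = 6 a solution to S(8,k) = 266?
Yes

Working:
S(8,6) = 6·S(7,6) + S(7,5) = 6·21 + 140 = 266, which equals 266.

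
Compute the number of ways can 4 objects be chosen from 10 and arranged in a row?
P(10,4) = 10!/(10-4)! = 5,040.

Answer: 5,040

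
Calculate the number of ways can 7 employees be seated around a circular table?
720

Solution: Circular arrangements: (7-1)! = 720.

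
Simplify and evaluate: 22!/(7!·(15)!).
170,544

Reasoning: This is C(22,7) = 170,544.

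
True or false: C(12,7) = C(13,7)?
LHS = C(12,7) = 792; RHS = C(13,7) = 1,716. 792 ≠ 1,716, so the statement does not hold.
Final answer: False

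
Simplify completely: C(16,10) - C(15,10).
5,005

Reasoning: C(16,10) - C(15,10) = C(15,9) = 5,005.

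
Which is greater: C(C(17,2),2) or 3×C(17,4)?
C(C(17,2),2)

Reasoning: C(C(17,2),2)=9,180, 3×C(17,4)=7,140.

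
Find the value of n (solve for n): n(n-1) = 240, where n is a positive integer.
n² − n − 240 = 0, so n = (1 ± √(1 + 4·240))/2 = (1 ± √961)/2 = (1 ± 31)/2, i.e. n = 16 or n = -15. Taking the positive root, n = 16 (check: 16×15 = 240).
Final answer: 16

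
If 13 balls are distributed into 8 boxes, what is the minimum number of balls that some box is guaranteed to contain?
2
Pigeonhole: ⌈13/8⌉ = 2.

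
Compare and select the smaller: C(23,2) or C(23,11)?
C(23,2)

Working:
C(23,2)=253, C(23,11)=1,352,078.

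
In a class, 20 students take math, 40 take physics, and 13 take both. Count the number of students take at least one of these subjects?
|A∪B| = |A|+|B|-|A∩B| = 20+40-13 = 47.

Answer: 47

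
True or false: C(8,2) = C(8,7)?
False

Reasoning: C(8,2) = 28 but C(8,7) = 8; symmetry gives C(8,2) = C(8,6), not C(8,7).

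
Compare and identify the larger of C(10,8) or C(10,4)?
C(10,4)

Explanation: C(10,8)=45, C(10,4)=210.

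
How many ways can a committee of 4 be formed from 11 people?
330

Working:
C(11,4) = 11! / (4! × (11-4)!)
         = 11! / (4! × 7!)
         = 330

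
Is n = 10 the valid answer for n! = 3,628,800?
Yes

10! = 10·9! = 10·362,880 = 3,628,800, which equals 3,628,800.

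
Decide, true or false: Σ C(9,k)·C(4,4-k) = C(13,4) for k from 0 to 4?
True
Vandermonde's identity gives C(13,4) = 715; RHS C(13,4) = 715.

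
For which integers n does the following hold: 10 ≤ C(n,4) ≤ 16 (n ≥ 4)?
6

Solution: C(5,4)=5; C(6,4)=15; C(7,4)=35. So valid n = 6.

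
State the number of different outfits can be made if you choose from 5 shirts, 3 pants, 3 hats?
45

Explanation: By the multiplication principle: 5 × 3 × 3 = 45.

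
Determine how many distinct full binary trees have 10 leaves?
Using the Catalan number formula: C_n = C(2n, n) / (n+1)
C_9 = C(18, 9) / (9+1)
     = 48620 / 10
     = 4,862

Answer: 4,862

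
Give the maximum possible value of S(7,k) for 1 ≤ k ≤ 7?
Row S(7,k) for k = 1..7 (via S(n,k) = k·S(n−1,k) + S(n−1,k−1)): 1, 63, 301, 350, 140, 21, 1. The row is unimodal; maximum at k = 4: 350.
Final answer: 350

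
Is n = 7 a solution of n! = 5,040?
7! = 7·6! = 7·720 = 5,040, which equals 5,040.
Final answer: Yes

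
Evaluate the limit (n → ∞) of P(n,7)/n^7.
1

Explanation: P(n,7) = n(n-1)···(n-6) ≈ n^7 for large n. Limit = 1.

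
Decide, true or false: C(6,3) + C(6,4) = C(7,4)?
True

Explanation: Pascal's identity: LHS = 20 + 15 = 35; RHS = C(7,4) = 35. Both sides agree, so the statement holds.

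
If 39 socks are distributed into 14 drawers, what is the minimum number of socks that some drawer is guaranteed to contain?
3

Working:
Pigeonhole: ⌈39/14⌉ = 3.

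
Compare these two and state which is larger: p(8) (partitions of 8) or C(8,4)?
C(8,4)

Solution: Pentagonal recurrence p(n) = p(n−1) + p(n−2) − p(n−5) − p(n−7) + …: p(8) = p(7) + p(6) − p(3) − p(1) = 15 + 11 − 3 − 1 = 22; C(8,4) = 70.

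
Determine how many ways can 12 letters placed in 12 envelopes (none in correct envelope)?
176,214,841

Working:
Using D(n) = (n-1)[D(n-1) + D(n-2)]:
D(12) = (12-1) × [D(11) + D(10)]
      = 11 × [14684570 + 1334961]
      = 11 × 16019531
      = 176,214,841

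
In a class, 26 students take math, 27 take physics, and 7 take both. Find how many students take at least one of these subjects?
|A∪B| = |A|+|B|-|A∩B| = 26+27-7 = 46.
Final answer: 46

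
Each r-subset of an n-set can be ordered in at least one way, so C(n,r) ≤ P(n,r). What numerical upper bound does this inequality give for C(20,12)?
60,339,831,552,000
P(20,12) = 20·19·18·17·16·15·14·13·12·11·10·9 = 60,339,831,552,000, so C(20,12) ≤ 60,339,831,552,000. (The bound is loose by a factor of 12! = 479,001,600: C(20,12) = 60,339,831,552,000/479,001,600 = 125,970.)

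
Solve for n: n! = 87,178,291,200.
14
n! is strictly increasing. 12! = 479,001,600, 13! = 6,227,020,800, 14! = 87,178,291,200 ✓. So n = 14.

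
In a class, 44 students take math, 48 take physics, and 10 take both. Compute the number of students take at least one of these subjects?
82

Working:
|A∪B| = |A|+|B|-|A∩B| = 44+48-10 = 82.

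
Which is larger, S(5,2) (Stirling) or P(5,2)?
P(5,2)

Reasoning: S(5,2) = 2·S(4,2) + S(4,1) = 2·7 + 1 = 15; P(5,2) = 20.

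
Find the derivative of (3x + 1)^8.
24(3x + 1)^7

Reasoning: Chain rule: 8(3x+1)^{7} × 3 = 24(3x+1)^{7}.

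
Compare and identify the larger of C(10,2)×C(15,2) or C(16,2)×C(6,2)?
C(10,2)×C(15,2)
C(10,2)×C(15,2)=4,725, C(16,2)×C(6,2)=1,800.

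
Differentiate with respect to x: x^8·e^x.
(8x^7 + x^8)e^x

Reasoning: Product rule: d/dx[x^8]·e^x + x^8·d/dx[e^x] = 8x^{7}e^x + x^8e^x.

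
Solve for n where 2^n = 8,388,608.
23

Solution: 8,388,608 = 1,024 × 1,024 × 8 = 2^10 × 2^10 × 2^3 = 2^23, so n = 23.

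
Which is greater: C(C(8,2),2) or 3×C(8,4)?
C(C(8,2),2)

C(C(8,2),2)=378, 3×C(8,4)=210.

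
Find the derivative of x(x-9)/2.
(2x - 9)/2

Working:
d/dx[(x-0)(x-9)] = (x-9) + (x-0) = 2x - 9. Dividing by 2 gives (2x - 9)/2.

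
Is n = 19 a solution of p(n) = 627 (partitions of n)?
No

Working:
Pentagonal recurrence p(n) = p(n−1) + p(n−2) − p(n−5) − p(n−7) + …: p(19) = p(18) + p(17) − p(14) − p(12) + p(7) + p(4) = 385 + 297 − 135 − 77 + 15 + 5 = 490, which does not equal 627.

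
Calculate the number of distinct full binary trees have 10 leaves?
Using the Catalan number formula: C_n = C(2n, n) / (n+1)
C_9 = C(18, 9) / (9+1)
     = 48620 / 10
     = 4,862
Final answer: 4,862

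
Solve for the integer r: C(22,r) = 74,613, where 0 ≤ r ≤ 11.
C(22,r) is increasing for 0 ≤ r ≤ 11. Stepping up (C(22,r+1) = C(22,r)·(22−r)/(r+1)): C(22,1) = 22, C(22,2) = 231, C(22,3) = 1,540, C(22,4) = 7,315, C(22,5) = 26,334, C(22,6) = 74,613 ✓. So r = 6.
Final answer: 6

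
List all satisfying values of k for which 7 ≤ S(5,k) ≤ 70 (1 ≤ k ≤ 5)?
2, 3, 4

Explanation: S(5,1)=1; S(5,2)=15; S(5,3)=25; S(5,4)=10; S(5,5)=1. So valid k = 2, 3, 4.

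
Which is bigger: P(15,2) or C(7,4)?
P(15,2)

Solution: P(15,2)=210, C(7,4)=35.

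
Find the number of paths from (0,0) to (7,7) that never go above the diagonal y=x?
429

Working:
Counted by the Catalan number C_7: C_7 = C(14,7)/(7+1) = 3,432/8 = 429.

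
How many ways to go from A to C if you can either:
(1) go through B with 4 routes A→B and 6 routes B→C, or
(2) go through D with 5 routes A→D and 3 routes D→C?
39

Reasoning: Route via B: 4×6=24. Route via D: 5×3=15. Total: 39.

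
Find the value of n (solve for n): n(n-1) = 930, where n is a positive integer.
31

Reasoning: n² − n − 930 = 0, so n = (1 ± √(1 + 4·930))/2 = (1 ± √3,721)/2 = (1 ± 61)/2, i.e. n = 31 or n = -30. Taking the positive root, n = 31 (check: 31×30 = 930).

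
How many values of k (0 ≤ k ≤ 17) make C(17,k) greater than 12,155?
6

Row 17 is unimodal and symmetric about k=17/2. C(17,5)=6,188 ≤ 12,155; C(17,6)=12,376 > 12,155; by symmetry C(17,k) > 12,155 for k = 6..11. That's 11 - 6 + 1 = 6 values.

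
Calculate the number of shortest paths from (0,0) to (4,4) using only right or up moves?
70

Working:
Choose 4 rights from 8 moves: C(8,4) = 70.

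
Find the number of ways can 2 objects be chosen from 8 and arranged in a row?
56
P(8,2) = 8!/(8-2)! = 56.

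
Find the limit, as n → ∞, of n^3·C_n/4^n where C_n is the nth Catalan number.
∞

Solution: C_n ~ 4^n/(n^(3/2)√π), so n^3·C_n/4^n ~ n^(3 − 3/2)/√π → ∞.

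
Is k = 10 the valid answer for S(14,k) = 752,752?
Yes

Solution: S(14,10) = 10·S(13,10) + S(13,9) = 10·39,325 + 359,502 = 752,752, which equals 752,752.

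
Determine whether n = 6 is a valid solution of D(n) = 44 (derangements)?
No
D(6) = (6-1)·[D(5) + D(4)] = 5·[44 + 9] = 265, which does not equal 44.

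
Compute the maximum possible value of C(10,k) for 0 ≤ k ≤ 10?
252

Solution: Maximum at k = 5: C(10,5) = 252.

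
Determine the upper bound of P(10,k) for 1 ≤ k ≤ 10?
3,628,800

Reasoning: P(10,k) increases in k, so maximum at k = 10: 10! = 3,628,800.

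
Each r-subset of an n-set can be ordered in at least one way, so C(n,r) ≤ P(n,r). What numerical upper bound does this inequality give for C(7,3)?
210

Working:
P(7,3) = 7·6·5 = 210, so C(7,3) ≤ 210. (The bound is loose by a factor of 3! = 6: C(7,3) = 210/6 = 35.)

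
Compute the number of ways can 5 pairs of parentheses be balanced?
42

Using the Catalan number formula: C_n = C(2n, n) / (n+1)
C_5 = C(10, 5) / (5+1)
     = 252 / 6
     = 42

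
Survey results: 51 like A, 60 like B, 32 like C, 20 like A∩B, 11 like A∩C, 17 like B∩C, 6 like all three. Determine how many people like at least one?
101

Solution: |A∪B∪C| = 51+60+32-20-11-17+6 = 101.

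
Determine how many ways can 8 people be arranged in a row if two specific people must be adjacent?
10,080

Explanation: Treat pair as unit: (8-1)! arrangements × 2 internal orders = 10,080.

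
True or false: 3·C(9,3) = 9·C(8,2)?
True

Working:
Absorption identity k·C(n,k) = n·C(n-1,k-1). LHS = 3·84 = 252; RHS = 9·28 = 252.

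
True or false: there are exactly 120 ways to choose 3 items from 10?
True
C(10,3) = 120.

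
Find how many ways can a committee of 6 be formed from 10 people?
C(10,6) = 10! / (6! × (10-6)!)
         = 10! / (6! × 4!)
         = 210
Final answer: 210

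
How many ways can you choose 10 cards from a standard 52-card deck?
15,820,024,220

Explanation: C(52,10) = 15,820,024,220.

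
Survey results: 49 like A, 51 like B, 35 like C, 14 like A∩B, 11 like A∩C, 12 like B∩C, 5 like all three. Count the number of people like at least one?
103

Working:
|A∪B∪C| = 49+51+35-14-11-12+5 = 103.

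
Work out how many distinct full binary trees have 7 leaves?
Using the Catalan number formula: C_n = C(2n, n) / (n+1)
C_6 = C(12, 6) / (6+1)
     = 924 / 7
     = 132
Final answer: 132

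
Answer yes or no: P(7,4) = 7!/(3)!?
Yes

Permutation formula P(n,k) = n!/(n-k)!: 7!/3! = 5,040/6 = 840 = P(7,4). The statement holds.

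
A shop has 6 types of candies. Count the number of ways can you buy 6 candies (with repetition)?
Stars and bars: C(6+6-1, 6) = C(11, 6) = 462.

Answer: 462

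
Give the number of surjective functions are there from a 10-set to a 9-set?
16,329,600

Working:
Onto functions = 9! × S(10,9)
First compute S(10,9) via recurrence:
Using the Stirling recurrence: S(n,k) = k·S(n-1,k) + S(n-1,k-1)
S(10,9) = 9·S(9,9) + S(9,8)
         = 9·1 + 36
         = 9 + 36
         = 45
Then: 362880 × 45 = 16,329,600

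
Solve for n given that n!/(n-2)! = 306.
18

Solution: n!/(n-2)! = n×(n-1), a product of 2 consecutive integers ≈ (n−0.5)^2. 306^(1/2) + 0.5 ≈ 18.0; check n = 18: 18×17 = 306 ✓. So n = 18.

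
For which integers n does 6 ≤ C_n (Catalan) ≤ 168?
4, 5, 6

Explanation: C_3=5; C_4=14; C_5=42; C_6=132; C_7=429. So valid n = 4, 5, 6.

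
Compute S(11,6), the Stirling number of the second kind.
Using the Stirling recurrence: S(n,k) = k·S(n-1,k) + S(n-1,k-1)
S(11,6) = 6·S(10,6) + S(10,5)
         = 6·22827 + 42525
         = 136962 + 42525
         = 179,487

Answer: 179,487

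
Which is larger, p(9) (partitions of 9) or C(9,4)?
Pentagonal recurrence p(n) = p(n−1) + p(n−2) − p(n−5) − p(n−7) + …: p(9) = p(8) + p(7) − p(4) − p(2) = 22 + 15 − 5 − 2 = 30; C(9,4) = 126.
Final answer: C(9,4)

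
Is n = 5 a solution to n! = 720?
No

Reasoning: 5! = 5·4! = 5·24 = 120, which does not equal 720.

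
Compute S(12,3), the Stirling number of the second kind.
86,526
Using the Stirling recurrence: S(n,k) = k·S(n-1,k) + S(n-1,k-1)
S(12,3) = 3·S(11,3) + S(11,2)
         = 3·28501 + 1023
         = 85503 + 1023
         = 86,526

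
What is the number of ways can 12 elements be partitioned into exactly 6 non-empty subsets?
This equals S(12,6), the Stirling number of the 2nd kind.
Using the Stirling recurrence: S(n,k) = k·S(n-1,k) + S(n-1,k-1)
S(12,6) = 6·S(11,6) + S(11,5)
         = 6·179487 + 246730
         = 1076922 + 246730
         = 1,323,652

Answer: 1,323,652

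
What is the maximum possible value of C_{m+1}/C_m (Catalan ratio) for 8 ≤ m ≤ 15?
C_{m+1}/C_m = 2(2m+1)/(m+2), which increases with m. Maximum at m = 15: 2·31/17 = 62/17.
Final answer: 62/17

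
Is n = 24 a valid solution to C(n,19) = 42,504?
C(24,19) = 24·23·22·21·20·19·18·17·16·15·14·13·12·11·10·9·8·7·6/19! = 5,170,403,347,776,995,328,000/121,645,100,408,832,000 = 42,504, which equals 42,504.
Final answer: Yes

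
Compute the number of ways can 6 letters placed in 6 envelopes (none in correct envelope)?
Using D(n) = (n-1)[D(n-1) + D(n-2)]:
D(6) = (6-1) × [D(5) + D(4)]
      = 5 × [44 + 9]
      = 5 × 53
      = 265
Final answer: 265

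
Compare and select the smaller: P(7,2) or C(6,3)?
C(6,3)

Reasoning: P(7,2)=42, C(6,3)=20.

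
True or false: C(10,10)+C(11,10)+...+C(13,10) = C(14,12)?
False

Reasoning: Hockey stick identity gives Σ = C(14,11) = 364; RHS C(14,12) = 91.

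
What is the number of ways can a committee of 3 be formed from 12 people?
C(12,3) = 12! / (3! × (12-3)!)
         = 12! / (3! × 9!)
         = 220
Final answer: 220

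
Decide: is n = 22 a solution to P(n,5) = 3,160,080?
Yes

Working:
P(22,5) = 22·21·20·19·18 = 3,160,080, which equals 3,160,080.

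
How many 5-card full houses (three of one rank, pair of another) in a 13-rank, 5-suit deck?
15,600
Triple rank: 13. Triple suits: C(5,3)=10. Pair rank: 12. Pair suits: C(5,2)=10. Total: 15,600.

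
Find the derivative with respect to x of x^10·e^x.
(10x^9 + x^10)e^x

Reasoning: Product rule: d/dx[x^10]·e^x + x^10·d/dx[e^x] = 10x^{9}e^x + x^10e^x.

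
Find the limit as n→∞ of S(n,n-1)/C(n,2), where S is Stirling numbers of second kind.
S(n,n-1) = C(n,2), so the limit is 1.

Answer: 1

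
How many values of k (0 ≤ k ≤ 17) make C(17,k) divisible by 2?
14

Explanation: Checking C(17,k) mod 2 for k = 0..17: divisible at k = 2, 3, 4, 5, 6, 7, 8, 9, 10, 11, 12, 13, 14, 15. That's 14 values.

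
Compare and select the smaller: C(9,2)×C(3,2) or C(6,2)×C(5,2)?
C(9,2)×C(3,2)

Explanation: C(9,2)×C(3,2)=108, C(6,2)×C(5,2)=150.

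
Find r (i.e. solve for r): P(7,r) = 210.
P(7,r) = 7·6·…·(7−r+1), a product of r factors. Multiplying down from 7: 7 = 7; 7·6 = 42; 7·6·5 = 210 ✓ (3 factors). So r = 3.

Answer: 3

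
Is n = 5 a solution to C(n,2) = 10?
Yes

Reasoning: C(5,2) = 5·4/2! = 20/2 = 10, which equals 10.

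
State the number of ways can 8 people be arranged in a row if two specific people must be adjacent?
10,080

Treat pair as unit: (8-1)! arrangements × 2 internal orders = 10,080.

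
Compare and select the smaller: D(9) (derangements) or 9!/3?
9!/3
D(9) = (9-1)·[D(8) + D(7)] = 8·[14,833 + 1,854] = 133,496; 9!/3 = 362,880/3 = 120,960.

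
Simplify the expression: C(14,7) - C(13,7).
1,716

C(14,7) - C(13,7) = C(13,6) = 1,716.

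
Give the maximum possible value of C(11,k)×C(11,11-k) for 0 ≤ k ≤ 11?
213,444

Reasoning: C(11,k)·C(11,11-k) = C(11,k)², maximised at the centre k = 5: C(11,5)² = 213,444.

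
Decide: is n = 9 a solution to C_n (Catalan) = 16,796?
C_9 = C(18,9)/(9+1) = 48,620/10 = 4,862, which does not equal 16,796.
Final answer: No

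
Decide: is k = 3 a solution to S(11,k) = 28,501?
Yes

Working:
S(11,3) = 3·S(10,3) + S(10,2) = 3·9,330 + 511 = 28,501, which equals 28,501.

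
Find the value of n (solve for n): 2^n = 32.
5

Solution: 2^5 = 32, so n = 5.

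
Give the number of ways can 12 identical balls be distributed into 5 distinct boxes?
C(12+5-1, 5-1) = C(16, 4) = 1,820.
Final answer: 1,820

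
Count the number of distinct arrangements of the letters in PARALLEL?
3,360

Reasoning: Word has 8 letters (P=1, A=2, R=1, L=3, E=1). Arrangements: 8!/Π(k!) = 3,360.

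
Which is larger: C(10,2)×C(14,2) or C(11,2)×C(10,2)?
C(10,2)×C(14,2)=4,095, C(11,2)×C(10,2)=2,475.
Final answer: C(10,2)×C(14,2)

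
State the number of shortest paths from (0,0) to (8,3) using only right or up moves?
Choose 8 rights from 11 moves: C(11,8) = 165.

Answer: 165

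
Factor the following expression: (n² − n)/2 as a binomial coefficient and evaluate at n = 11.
C(n,2); C(11,2) = 55

Reasoning: (n² − n)/2 = n(n−1)/2 = C(n,2). At n = 11: C(11,2) = 55.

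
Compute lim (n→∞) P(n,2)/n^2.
P(n,2) = n(n-1) ≈ n^2 for large n. Limit = 1.
Final answer: 1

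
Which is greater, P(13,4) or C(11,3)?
P(13,4)

Solution: P(13,4)=17,160, C(11,3)=165.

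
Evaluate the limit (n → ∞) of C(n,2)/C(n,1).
∞

Solution: C(n,2)/C(n,1) = (n-1)/2 → ∞ as n → ∞.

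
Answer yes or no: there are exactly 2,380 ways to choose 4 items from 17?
Yes

Solution: C(17,4) = 2,380.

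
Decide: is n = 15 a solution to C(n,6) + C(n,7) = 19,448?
C(15,6) + C(15,7) = 5,005 + 6,435 = 11,440, which does not equal 19,448.

Answer: No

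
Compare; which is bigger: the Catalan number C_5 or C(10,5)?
C(10,5)

Working:
C_5 = C(10,5)/(5+1) = 252/6 = 42; C(10,5) = 252.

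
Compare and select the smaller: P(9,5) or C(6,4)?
P(9,5)=15,120, C(6,4)=15.

Answer: C(6,4)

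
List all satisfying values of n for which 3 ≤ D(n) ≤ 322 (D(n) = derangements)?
4, 5, 6

Reasoning: Using D(n) = (n−1)[D(n−1) + D(n−2)] with D(1)=0, D(2)=1: D(3)=2; D(4)=9; D(5)=44; D(6)=265; D(7)=1,854. So valid n = 4, 5, 6.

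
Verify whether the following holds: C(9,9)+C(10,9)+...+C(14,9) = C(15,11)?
False

Reasoning: Hockey stick identity gives Σ = C(15,10) = 3,003; RHS C(15,11) = 1,365.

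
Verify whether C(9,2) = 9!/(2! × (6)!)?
False

Solution: The correct denominator is 2!×7!, giving C(9,2) = 36; the stated RHS is 9!/(2!×6!) = 252 ≠ 36, so the statement does not hold.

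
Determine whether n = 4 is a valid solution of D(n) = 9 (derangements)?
Yes

Explanation: D(4) = (4-1)·[D(3) + D(2)] = 3·[2 + 1] = 9, which equals 9.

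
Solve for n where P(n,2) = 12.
4

Solution: P(n,2) = n(n−1) is increasing in n; n(n−1) ≈ (n−0.5)^2 = 12 gives n ≈ 4.0. Check: P(2,2) = 2, P(3,2) = 6, P(4,2) = 12 ✓. So n = 4.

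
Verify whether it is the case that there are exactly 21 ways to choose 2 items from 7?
True

Reasoning: C(7,2) = 21.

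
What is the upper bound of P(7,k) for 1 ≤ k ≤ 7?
P(7,k) increases in k, so maximum at k = 7: 7! = 5,040.

Answer: 5,040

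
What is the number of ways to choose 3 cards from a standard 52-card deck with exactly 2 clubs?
3,042

Explanation: 13 clubs and 39 non-clubs: C(13,2) × C(39,1) = 78 × 39 = 3,042.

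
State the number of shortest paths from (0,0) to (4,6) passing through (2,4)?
To (2,4): C(6,2)=15. From there: C(4,2)=6. Total: 90.
Final answer: 90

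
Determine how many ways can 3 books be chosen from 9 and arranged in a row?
504
P(9,3) = 9!/(9-3)! = 504.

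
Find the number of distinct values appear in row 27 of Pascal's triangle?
14

Solution: Row 27 has entries C(27,0)..C(27,27); by symmetry C(27,k)=C(27,27-k), giving 14 distinct values.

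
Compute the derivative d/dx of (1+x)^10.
10(1+x)^9

Reasoning: Using the power rule: d/dx (1+x)^10 = 10(1+x)^{9}.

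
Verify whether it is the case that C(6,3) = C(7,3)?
LHS = C(6,3) = 20; RHS = C(7,3) = 35. 20 ≠ 35, so the statement does not hold.

Answer: False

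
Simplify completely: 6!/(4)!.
30

Solution: This equals 6×5 = 30.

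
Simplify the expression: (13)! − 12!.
5,748,019,200

Reasoning: (13)! − 12! = (13)·12! − 12! = (13−1)·12! = 12·12! = 5,748,019,200.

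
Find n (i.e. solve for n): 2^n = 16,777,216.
24

Explanation: 16,777,216 = 1,024 × 1,024 × 16 = 2^10 × 2^10 × 2^4 = 2^24, so n = 24.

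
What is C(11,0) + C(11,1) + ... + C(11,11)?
2,048

Solution: Sum of binomial coefficients = 2^11 = 2,048.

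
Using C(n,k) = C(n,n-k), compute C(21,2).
210
C(21,2) = C(21,19) = 210.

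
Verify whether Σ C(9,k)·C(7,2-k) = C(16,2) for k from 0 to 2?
Vandermonde's identity gives C(16,2) = 120; RHS C(16,2) = 120.
Final answer: True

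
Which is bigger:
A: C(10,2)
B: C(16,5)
B

Solution: A=C(10,2)=45, B=C(16,5)=4,368.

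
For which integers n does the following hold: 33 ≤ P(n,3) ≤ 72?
5

P(4,3)=24; P(5,3)=60; P(6,3)=120. So valid n = 5.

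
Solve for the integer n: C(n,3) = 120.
C(n,3) = n(n−1)(n−2)/3! is increasing in n, and n(n−1)(n−2) = 3!·120 = 720 ≈ (n−1)^3 gives n ≈ 10.0. Check: C(8,3) = 56, C(9,3) = 84, C(10,3) = 120 ✓. So n = 10.
Final answer: 10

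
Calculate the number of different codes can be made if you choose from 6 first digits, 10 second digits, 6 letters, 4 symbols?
1,440
By the multiplication principle: 6 × 10 × 6 × 4 = 1,440.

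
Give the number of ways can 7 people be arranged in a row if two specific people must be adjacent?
Treat pair as unit: (7-1)! arrangements × 2 internal orders = 1,440.
Final answer: 1,440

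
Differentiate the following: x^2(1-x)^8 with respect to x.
2x^1(1-x)^8 - 8x^2(1-x)^7
Product rule: 2x^{1}(1-x)^{8} + x^2·(-8)(1-x)^{7}.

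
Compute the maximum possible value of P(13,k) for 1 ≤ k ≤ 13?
P(13,k) increases in k, so maximum at k = 13: 13! = 6,227,020,800.

Answer: 6,227,020,800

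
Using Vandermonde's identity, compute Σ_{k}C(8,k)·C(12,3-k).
= C(8+12,3) = C(20,3) = 1,140.

Answer: 1,140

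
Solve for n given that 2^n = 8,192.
8,192 = 1,024 × 8 = 2^10 × 2^3 = 2^13, so n = 13.
Final answer: 13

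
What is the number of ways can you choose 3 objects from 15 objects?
455

Reasoning: C(15,3) = 15! / (3! × (15-3)!)
         = 15! / (3! × 12!)
         = 455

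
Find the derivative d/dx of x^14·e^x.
Product rule: d/dx[x^14]·e^x + x^14·d/dx[e^x] = 14x^{13}e^x + x^14e^x.
Final answer: (14x^13 + x^14)e^x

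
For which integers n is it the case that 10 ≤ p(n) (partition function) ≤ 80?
Tabulating p(n) via p(n) = p(n−1) + p(n−2) − p(n−5) − p(n−7) + …: p(5)=7; p(6)=11; p(7)=15; p(8)=22; p(9)=30; p(10)=42; p(11)=56; p(12)=77; p(13)=101. So valid n = 6, 7, 8, 9, 10, 11, 12.

Answer: 6, 7, 8, 9, 10, 11, 12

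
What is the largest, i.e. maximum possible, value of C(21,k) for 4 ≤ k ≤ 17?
352,716

Working:
C(21,k) is maximised at the centre of the row: C(21,10) = 352,716.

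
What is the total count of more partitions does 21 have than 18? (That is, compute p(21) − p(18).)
Pentagonal recurrence p(n) = p(n−1) + p(n−2) − p(n−5) − p(n−7) + …: p(21) = p(20) + p(19) − p(16) − p(14) + p(9) + p(6) = 627 + 490 − 231 − 135 + 30 + 11 = 792.
p(18) = p(17) + p(16) − p(13) − p(11) + p(6) + p(3) = 297 + 231 − 101 − 56 + 11 + 3 = 385.
Difference = 792 − 385 = 407.
Final answer: 407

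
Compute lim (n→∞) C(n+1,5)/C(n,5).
1

Working:
Both numerator and denominator grow as n^5/5! for large n, so the ratio → 1.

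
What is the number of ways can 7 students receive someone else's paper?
1,854

Working:
Using D(n) = (n-1)[D(n-1) + D(n-2)]:
D(7) = (7-1) × [D(6) + D(5)]
      = 6 × [265 + 44]
      = 6 × 309
      = 1,854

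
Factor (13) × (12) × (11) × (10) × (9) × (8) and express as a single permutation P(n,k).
P(13,6) = 13!/(7)!

Product of 6 consecutive descending integers starting at 13: P(13,6) = 13!/7! = 1,235,520.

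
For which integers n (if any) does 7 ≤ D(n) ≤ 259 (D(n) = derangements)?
4, 5
Using D(n) = (n−1)[D(n−1) + D(n−2)] with D(1)=0, D(2)=1: D(3)=2; D(4)=9; D(5)=44; D(6)=265. So valid n = 4, 5.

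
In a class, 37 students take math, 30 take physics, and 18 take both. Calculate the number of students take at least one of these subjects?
49

Explanation: |A∪B| = |A|+|B|-|A∩B| = 37+30-18 = 49.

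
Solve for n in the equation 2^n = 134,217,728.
27

Reasoning: 134,217,728 = 1,024 × 1,024 × 128 = 2^10 × 2^10 × 2^7 = 2^27, so n = 27.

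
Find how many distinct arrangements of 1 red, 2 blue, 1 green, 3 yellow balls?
420

Solution: Multinomial: 7!/(1! × 2! × 1! × 3!) = 420.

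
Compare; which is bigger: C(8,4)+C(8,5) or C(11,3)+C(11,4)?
C(11,3)+C(11,4)

First=126, Second=495.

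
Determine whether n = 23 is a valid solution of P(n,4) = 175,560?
No

Explanation: P(23,4) = 23·22·21·20 = 212,520, which does not equal 175,560.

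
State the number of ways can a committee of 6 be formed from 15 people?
5,005

C(15,6) = 15! / (6! × (15-6)!)
         = 15! / (6! × 9!)
         = 5,005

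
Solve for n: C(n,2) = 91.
14

Reasoning: C(n,2) = n(n−1)/2! is increasing in n, and n(n−1) = 2!·91 = 182 ≈ (n−0.5)^2 gives n ≈ 14.0. Check: C(12,2) = 66, C(13,2) = 78, C(14,2) = 91 ✓. So n = 14.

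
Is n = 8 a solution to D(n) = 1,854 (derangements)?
D(8) = (8-1)·[D(7) + D(6)] = 7·[1,854 + 265] = 14,833, which does not equal 1,854.

Answer: No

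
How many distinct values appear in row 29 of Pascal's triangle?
Row 29 has entries C(29,0)..C(29,29); by symmetry C(29,k)=C(29,29-k), giving 15 distinct values.
Final answer: 15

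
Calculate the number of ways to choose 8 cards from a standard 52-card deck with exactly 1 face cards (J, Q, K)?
223,722,720

Solution: 12 face cards and 40 non-face cards: C(12,1) × C(40,7) = 12 × 18,643,560 = 223,722,720.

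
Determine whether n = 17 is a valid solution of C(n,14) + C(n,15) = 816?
Yes
C(17,14) + C(17,15) = 680 + 136 = 816, which equals 816.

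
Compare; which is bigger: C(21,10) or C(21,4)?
C(21,10)
C(21,10)=352,716, C(21,4)=5,985.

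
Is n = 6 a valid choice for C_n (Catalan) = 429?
C_6 = C(12,6)/(6+1) = 924/7 = 132, which does not equal 429.

Answer: No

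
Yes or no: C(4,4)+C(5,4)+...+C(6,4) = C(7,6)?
No

Explanation: Hockey stick identity gives Σ = C(7,5) = 21; RHS C(7,6) = 7.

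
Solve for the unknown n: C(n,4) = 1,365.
15
C(n,4) = n(n−1)(n−2)(n−3)/4! is increasing in n, and n(n−1)(n−2)(n−3) = 4!·1,365 = 32,760 ≈ (n−1.5)^4 gives n ≈ 15.0. Check: C(13,4) = 715, C(14,4) = 1,001, C(15,4) = 1,365 ✓. So n = 15.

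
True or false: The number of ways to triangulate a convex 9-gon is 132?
False

Solution: Triangulations of a convex 9-gon are counted by the Catalan number C_7: C_7 = C(14,7)/(7+1) = 3,432/8 = 429.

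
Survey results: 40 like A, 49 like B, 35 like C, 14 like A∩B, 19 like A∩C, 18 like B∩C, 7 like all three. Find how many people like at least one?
80

Explanation: |A∪B∪C| = 40+49+35-14-19-18+7 = 80.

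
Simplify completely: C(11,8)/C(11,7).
1/2

Working:
C(n,k+1)/C(n,k) = (n−k)/(k+1). Here (11−7)/(7+1) = 4/8 = 1/2.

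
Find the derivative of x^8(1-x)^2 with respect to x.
8x^7(1-x)^2 - 2x^8(1-x)^1

Product rule: 8x^{7}(1-x)^{2} + x^8·(-2)(1-x)^{1}.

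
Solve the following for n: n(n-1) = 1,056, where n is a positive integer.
33

Solution: n² − n − 1,056 = 0, so n = (1 ± √(1 + 4·1,056))/2 = (1 ± √4,225)/2 = (1 ± 65)/2, i.e. n = 33 or n = -32. Taking the positive root, n = 33 (check: 33×32 = 1,056).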